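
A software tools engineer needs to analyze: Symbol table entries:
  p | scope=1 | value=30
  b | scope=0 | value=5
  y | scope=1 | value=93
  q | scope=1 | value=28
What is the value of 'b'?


Searching symbol table for 'b':
  p | scope=1 | value=30
  b | scope=0 | value=5 <- MATCH
  y | scope=1 | value=93
  q | scope=1 | value=28
Found 'b' at scope 0 with value 5

5


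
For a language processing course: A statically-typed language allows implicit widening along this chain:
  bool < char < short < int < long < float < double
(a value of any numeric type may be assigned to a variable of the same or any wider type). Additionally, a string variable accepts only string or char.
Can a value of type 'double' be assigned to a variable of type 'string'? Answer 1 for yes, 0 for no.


Target variable type: string
Source value type: double
Rule: string accepts only {string, char}
  source 'double' in {string, char}? No
Result: 0

0


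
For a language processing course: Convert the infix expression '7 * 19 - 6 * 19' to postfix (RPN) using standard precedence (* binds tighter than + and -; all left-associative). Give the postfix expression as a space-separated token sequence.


Applying the shunting-yard algorithm:
  Operand 7 -> output
  Push '*' onto operator stack -> op-stack: [*]
  Operand 19 -> output
  See '-' (prec 1); top '*' (prec 2) >= it -> pop '*' to output
  Push '-' onto operator stack -> op-stack: [-]
  Operand 6 -> output
  Push '*' onto operator stack -> op-stack: [-, *]
  Operand 19 -> output
  End of input: pop '*' to output
  End of input: pop '-' to output
Postfix result: 7 19 * 6 19 * -

7 19 * 6 19 * -


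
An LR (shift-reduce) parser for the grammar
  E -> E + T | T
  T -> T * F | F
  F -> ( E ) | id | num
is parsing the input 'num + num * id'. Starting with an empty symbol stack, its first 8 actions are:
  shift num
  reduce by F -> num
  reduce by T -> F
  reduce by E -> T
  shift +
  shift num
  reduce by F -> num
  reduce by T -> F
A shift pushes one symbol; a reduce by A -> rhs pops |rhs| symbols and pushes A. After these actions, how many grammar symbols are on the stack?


Tracking the symbol stack through each action:
  Action 1: shift 'num' : push -> stack = [num] (size 1)
  Action 2: reduce by F -> num : pop 1, push F -> stack = [F] (size 1)
  Action 3: reduce by T -> F : pop 1, push T -> stack = [T] (size 1)
  Action 4: reduce by E -> T : pop 1, push E -> stack = [E] (size 1)
  Action 5: shift '+' : push -> stack = [E, +] (size 2)
  Action 6: shift 'num' : push -> stack = [E, +, num] (size 3)
  Action 7: reduce by F -> num : pop 1, push F -> stack = [E, +, F] (size 3)
  Action 8: reduce by T -> F : pop 1, push T -> stack = [E, +, T] (size 3)
Final stack size: 3

3


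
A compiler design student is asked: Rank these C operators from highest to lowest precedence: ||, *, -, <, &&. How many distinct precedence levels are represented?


Looking up precedence for each operator:
  || -> precedence 1
  * -> precedence 6
  - -> precedence 5
  < -> precedence 4
  && -> precedence 2
Sorted highest to lowest: *, -, <, &&, ||
Distinct precedence values: [6, 5, 4, 2, 1]
Number of distinct levels: 5

5


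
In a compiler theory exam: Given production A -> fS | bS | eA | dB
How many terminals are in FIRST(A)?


Production: A -> fS | bS | eA | dB
Examining each alternative for leading terminals:
  A -> fS : first terminal = 'f'
  A -> bS : first terminal = 'b'
  A -> eA : first terminal = 'e'
  A -> dB : first terminal = 'd'
FIRST(A) = {b, d, e, f}
Count: 4

4


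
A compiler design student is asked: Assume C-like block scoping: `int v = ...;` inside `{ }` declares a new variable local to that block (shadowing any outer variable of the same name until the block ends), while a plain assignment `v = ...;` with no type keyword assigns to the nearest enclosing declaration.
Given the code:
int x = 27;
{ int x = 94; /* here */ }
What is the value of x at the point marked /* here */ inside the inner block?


Analyzing scoping rules:
Outer scope: declares x = 27
Inner block: 'int x = 94;' declares a NEW x that shadows the outer one
Inside the block the inner declaration is in scope -> 94
Result: 94

94


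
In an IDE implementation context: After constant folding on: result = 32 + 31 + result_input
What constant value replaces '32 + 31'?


Identifying constant sub-expression:
  Original: result = 32 + 31 + result_input
  32 and 31 are both compile-time constants
  Evaluating: 32 + 31 = 63
  After folding: result = 63 + result_input

63


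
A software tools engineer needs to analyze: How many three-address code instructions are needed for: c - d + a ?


Expression: c - d + a
Generating three-address code (respecting * over +/- precedence):
  Instruction 1: t1 = c - d
  Instruction 2: t2 = t1 + a
Total instructions: 2

2


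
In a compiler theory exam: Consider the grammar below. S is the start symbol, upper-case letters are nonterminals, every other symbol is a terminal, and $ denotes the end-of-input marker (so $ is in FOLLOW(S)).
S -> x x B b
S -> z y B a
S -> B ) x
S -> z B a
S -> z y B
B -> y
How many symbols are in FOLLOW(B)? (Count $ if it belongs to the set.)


S is the start symbol and does not occur in any rule body, so FOLLOW(S) = {$}.
Examining every occurrence of B in a rule body:
  S -> x x B b : B is followed by terminal 'b' -> add 'b'
  S -> z y B a : B is followed by terminal 'a' -> add 'a'
  S -> B ) x : B is followed by terminal ')' -> add ')'
  S -> z B a : B is followed by terminal 'a' -> add 'a' (already in the set)
  S -> z y B : B is at the right end -> add FOLLOW(S) = {$}
  B -> y : B does not occur in the body -> contributes nothing
FOLLOW(B) = {), a, b, $}
Count: 4

4


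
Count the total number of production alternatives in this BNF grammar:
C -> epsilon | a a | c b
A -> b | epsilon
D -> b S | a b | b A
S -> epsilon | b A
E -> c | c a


Counting alternatives per rule:
  C: 3 alternative(s)
  A: 2 alternative(s)
  D: 3 alternative(s)
  S: 2 alternative(s)
  E: 2 alternative(s)
Sum: 3 + 2 + 3 + 2 + 2 = 12

12


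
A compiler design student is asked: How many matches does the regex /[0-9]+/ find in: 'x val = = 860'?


Pattern: /[0-9]+/ (int literals)
Input: 'x val = = 860'
Scanning for matches:
  Match 1: '860'
Total matches: 1

1


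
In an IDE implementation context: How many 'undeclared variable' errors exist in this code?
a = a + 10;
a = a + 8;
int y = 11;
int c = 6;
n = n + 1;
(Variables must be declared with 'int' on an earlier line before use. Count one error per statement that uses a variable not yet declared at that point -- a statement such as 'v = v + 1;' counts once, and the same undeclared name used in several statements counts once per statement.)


Scanning code line by line:
  Line 1: use 'a' -> ERROR (undeclared)
  Line 2: use 'a' -> ERROR (undeclared)
  Line 3: declare 'y' -> declared = ['y']
  Line 4: declare 'c' -> declared = ['c', 'y']
  Line 5: use 'n' -> ERROR (undeclared)
Total undeclared variable errors: 3

3


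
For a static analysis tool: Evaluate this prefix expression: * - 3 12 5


Parsing prefix expression: * - 3 12 5
Step 1: Innermost operation '- 3 12'
  3 - 12 = -9
Step 2: Outer operation '* [-9] 5'
  -9 * 5 = -45

-45


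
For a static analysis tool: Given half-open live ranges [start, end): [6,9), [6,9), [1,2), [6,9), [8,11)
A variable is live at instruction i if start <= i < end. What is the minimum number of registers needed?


Live ranges:
  Var0: [6, 9)
  Var1: [6, 9)
  Var2: [1, 2)
  Var3: [6, 9)
  Var4: [8, 11)
Sweep-line events (position, delta, active):
  pos=1 start -> active=1
  pos=2 end -> active=0
  pos=6 start -> active=1
  pos=6 start -> active=2
  pos=6 start -> active=3
  pos=8 start -> active=4
  pos=9 end -> active=3
  pos=9 end -> active=2
  pos=9 end -> active=1
  pos=11 end -> active=0
Maximum simultaneous active: 4
Minimum registers needed: 4

4


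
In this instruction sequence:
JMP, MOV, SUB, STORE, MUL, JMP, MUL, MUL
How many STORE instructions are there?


Scanning instruction sequence for STORE:
  Position 1: JMP
  Position 2: MOV
  Position 3: SUB
  Position 4: STORE <- MATCH
  Position 5: MUL
  Position 6: JMP
  Position 7: MUL
  Position 8: MUL
Matches at positions: [4]
Total STORE count: 1

1


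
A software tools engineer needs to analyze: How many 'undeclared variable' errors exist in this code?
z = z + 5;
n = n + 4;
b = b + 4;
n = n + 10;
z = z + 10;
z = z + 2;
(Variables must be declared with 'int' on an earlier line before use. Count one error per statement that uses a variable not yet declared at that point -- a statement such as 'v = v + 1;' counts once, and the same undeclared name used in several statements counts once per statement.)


Scanning code line by line:
  Line 1: use 'z' -> ERROR (undeclared)
  Line 2: use 'n' -> ERROR (undeclared)
  Line 3: use 'b' -> ERROR (undeclared)
  Line 4: use 'n' -> ERROR (undeclared)
  Line 5: use 'z' -> ERROR (undeclared)
  Line 6: use 'z' -> ERROR (undeclared)
Total undeclared variable errors: 6

6


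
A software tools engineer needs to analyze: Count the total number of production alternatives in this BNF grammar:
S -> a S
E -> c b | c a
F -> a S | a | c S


Counting alternatives per rule:
  S: 1 alternative(s)
  E: 2 alternative(s)
  F: 3 alternative(s)
Sum: 1 + 2 + 3 = 6

6


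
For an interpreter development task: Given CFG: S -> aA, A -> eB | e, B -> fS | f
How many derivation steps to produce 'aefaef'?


Grammar: S -> aA, A -> eB | e, B -> fS | f
Deriving 'aefaef':
Step 1: S -> aA => aA
Step 2: A -> eB => aeB
Step 3: B -> fS => aefS
Step 4: S -> aA => aefaA
Step 5: A -> eB => aefaeB
Step 6: B -> f => aefaef
Total derivation steps: 6

6


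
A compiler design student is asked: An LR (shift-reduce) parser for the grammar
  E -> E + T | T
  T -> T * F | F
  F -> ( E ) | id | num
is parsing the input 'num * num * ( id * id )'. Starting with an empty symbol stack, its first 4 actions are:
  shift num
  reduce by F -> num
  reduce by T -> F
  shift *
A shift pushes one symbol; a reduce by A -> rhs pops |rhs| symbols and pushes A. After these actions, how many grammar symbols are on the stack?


Tracking the symbol stack through each action:
  Action 1: shift 'num' : push -> stack = [num] (size 1)
  Action 2: reduce by F -> num : pop 1, push F -> stack = [F] (size 1)
  Action 3: reduce by T -> F : pop 1, push T -> stack = [T] (size 1)
  Action 4: shift '*' : push -> stack = [T, *] (size 2)
Final stack size: 2

2


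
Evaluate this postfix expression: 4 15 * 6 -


Processing tokens left to right:
Push 4, Push 15
Pop 4 and 15, compute 4 * 15 = 60, push 60
Push 6
Pop 60 and 6, compute 60 - 6 = 54, push 54
Stack result: 54

54


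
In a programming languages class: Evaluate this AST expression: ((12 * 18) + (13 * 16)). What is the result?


Expression: ((12 * 18) + (13 * 16))
Evaluating step by step:
  12 * 18 = 216
  13 * 16 = 208
  216 + 208 = 424
Result: 424

424


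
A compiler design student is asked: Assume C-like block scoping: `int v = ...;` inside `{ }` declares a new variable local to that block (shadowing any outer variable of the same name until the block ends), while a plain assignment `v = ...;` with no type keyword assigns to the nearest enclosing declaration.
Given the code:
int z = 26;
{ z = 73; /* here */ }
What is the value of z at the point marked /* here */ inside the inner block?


Analyzing scoping rules:
Outer scope: declares z = 26
Inner block: 'z = 73;' has no type keyword, so it is an assignment to the outer z (no shadowing)
Inside the block, after the assignment -> 73
Result: 73

73


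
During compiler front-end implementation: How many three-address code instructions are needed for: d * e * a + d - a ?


Expression: d * e * a + d - a
Generating three-address code (respecting * over +/- precedence):
  Instruction 1: t1 = d * e
  Instruction 2: t2 = t1 * a
  Instruction 3: t3 = t2 + d
  Instruction 4: t4 = t3 - a
Total instructions: 4

4


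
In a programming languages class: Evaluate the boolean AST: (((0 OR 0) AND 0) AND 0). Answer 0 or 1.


Step 1: Evaluate inner node
  0 OR 0 = 0
Step 2: Evaluate next node
  0 AND 0 = 0
Step 3: Evaluate root node
  0 AND 0 = 0

0


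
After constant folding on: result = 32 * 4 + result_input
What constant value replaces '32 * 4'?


Identifying constant sub-expression:
  Original: result = 32 * 4 + result_input
  32 and 4 are both compile-time constants
  Evaluating: 32 * 4 = 128
  After folding: result = 128 + result_input

128


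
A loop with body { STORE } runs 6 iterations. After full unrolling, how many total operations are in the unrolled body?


Loop body operations: STORE (1 op per iteration)
Unrolling 6 iterations:
  Iteration 1: STORE (1 ops)
  Iteration 2: STORE (1 ops)
  Iteration 3: STORE (1 ops)
  Iteration 4: STORE (1 ops)
  Iteration 5: STORE (1 ops)
  Iteration 6: STORE (1 ops)
Total: 6 iterations * 1 ops/iter = 6 operations

6


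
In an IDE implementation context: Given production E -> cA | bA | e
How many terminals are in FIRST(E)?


Production: E -> cA | bA | e
Examining each alternative for leading terminals:
  E -> cA : first terminal = 'c'
  E -> bA : first terminal = 'b'
  E -> e : first terminal = 'e'
FIRST(E) = {b, c, e}
Count: 3

3


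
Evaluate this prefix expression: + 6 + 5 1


Parsing prefix expression: + 6 + 5 1
Step 1: Innermost operation '+ 5 1'
  5 + 1 = 6
Step 2: Outer operation '+ 6 [6]'
  6 + 6 = 12

12


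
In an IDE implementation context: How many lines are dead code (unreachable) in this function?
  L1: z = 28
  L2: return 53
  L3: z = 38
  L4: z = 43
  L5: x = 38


Analyzing control flow:
  L1: reachable (before return)
  L2: reachable (return statement)
  L3: DEAD (after return at L2)
  L4: DEAD (after return at L2)
  L5: DEAD (after return at L2)
Return at L2, total lines = 5
Dead lines: L3 through L5
Count: 3

3


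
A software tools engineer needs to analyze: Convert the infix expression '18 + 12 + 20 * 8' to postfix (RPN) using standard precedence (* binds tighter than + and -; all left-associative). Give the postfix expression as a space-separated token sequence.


Applying the shunting-yard algorithm:
  Operand 18 -> output
  Push '+' onto operator stack -> op-stack: [+]
  Operand 12 -> output
  See '+' (prec 1); top '+' (prec 1) >= it -> pop '+' to output
  Push '+' onto operator stack -> op-stack: [+]
  Operand 20 -> output
  Push '*' onto operator stack -> op-stack: [+, *]
  Operand 8 -> output
  End of input: pop '*' to output
  End of input: pop '+' to output
Postfix result: 18 12 + 20 8 * +

18 12 + 20 8 * +


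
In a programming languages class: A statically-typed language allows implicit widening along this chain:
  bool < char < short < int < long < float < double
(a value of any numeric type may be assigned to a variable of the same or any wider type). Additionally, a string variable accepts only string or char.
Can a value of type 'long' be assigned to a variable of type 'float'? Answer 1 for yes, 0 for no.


Target variable type: float
Source value type: long
Numeric ranks: long=4, float=5
Widening allowed iff rank(source) <= rank(target): 4 <= 5? Yes
Result: 1

1


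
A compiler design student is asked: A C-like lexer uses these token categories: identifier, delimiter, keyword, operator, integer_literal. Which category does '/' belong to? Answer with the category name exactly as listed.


Token: '/'
Checking categories:
  identifier: no
  integer_literal: no
  operator: YES
  keyword: no
  delimiter: no
Category: operator

operator


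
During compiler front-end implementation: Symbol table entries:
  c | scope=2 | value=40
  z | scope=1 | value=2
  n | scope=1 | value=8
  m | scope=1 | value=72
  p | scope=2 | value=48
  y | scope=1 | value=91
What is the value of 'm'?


Searching symbol table for 'm':
  c | scope=2 | value=40
  z | scope=1 | value=2
  n | scope=1 | value=8
  m | scope=1 | value=72 <- MATCH
  p | scope=2 | value=48
  y | scope=1 | value=91
Found 'm' at scope 1 with value 72

72


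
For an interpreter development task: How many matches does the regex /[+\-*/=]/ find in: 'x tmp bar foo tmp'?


Pattern: /[+\-*/=]/ (operators)
Input: 'x tmp bar foo tmp'
Scanning for matches:
Total matches: 0

0


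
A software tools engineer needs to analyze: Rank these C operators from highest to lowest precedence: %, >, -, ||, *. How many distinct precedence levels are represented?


Looking up precedence for each operator:
  % -> precedence 6
  > -> precedence 4
  - -> precedence 5
  || -> precedence 1
  * -> precedence 6
Sorted highest to lowest: %, *, -, >, ||
Distinct precedence values: [6, 5, 4, 1]
Number of distinct levels: 4

4


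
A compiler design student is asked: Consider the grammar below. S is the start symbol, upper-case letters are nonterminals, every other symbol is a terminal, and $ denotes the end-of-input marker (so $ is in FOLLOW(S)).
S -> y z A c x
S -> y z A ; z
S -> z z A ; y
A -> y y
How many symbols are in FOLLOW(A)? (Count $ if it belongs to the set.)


S is the start symbol and does not occur in any rule body, so FOLLOW(S) = {$}.
Examining every occurrence of A in a rule body:
  S -> y z A c x : A is followed by terminal 'c' -> add 'c'
  S -> y z A ; z : A is followed by terminal ';' -> add ';'
  S -> z z A ; y : A is followed by terminal ';' -> add ';' (already in the set)
  A -> y y : A does not occur in the body -> contributes nothing
FOLLOW(A) = {;, c}
Count: 2

2


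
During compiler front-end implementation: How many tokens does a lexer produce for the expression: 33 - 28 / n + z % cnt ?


Scanning '33 - 28 / n + z % cnt'
Token 1: '33' -> integer_literal
Token 2: '-' -> operator
Token 3: '28' -> integer_literal
Token 4: '/' -> operator
Token 5: 'n' -> identifier
Token 6: '+' -> operator
Token 7: 'z' -> identifier
Token 8: '%' -> operator
Token 9: 'cnt' -> identifier
Total tokens: 9

9


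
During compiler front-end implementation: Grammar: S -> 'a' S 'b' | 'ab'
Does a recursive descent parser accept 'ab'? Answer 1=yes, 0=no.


Grammar accepts strings of the form a^n b^n (n >= 1)
Word: 'ab'
Counting: 1 a's and 1 b's
Check: 1 == 1? Yes
Derivation (S -> aSb applied 0 time(s), then S -> ab): S => ab
Accepted

1


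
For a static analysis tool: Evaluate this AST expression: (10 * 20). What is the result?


Expression: (10 * 20)
Evaluating step by step:
  10 * 20 = 200
Result: 200

200


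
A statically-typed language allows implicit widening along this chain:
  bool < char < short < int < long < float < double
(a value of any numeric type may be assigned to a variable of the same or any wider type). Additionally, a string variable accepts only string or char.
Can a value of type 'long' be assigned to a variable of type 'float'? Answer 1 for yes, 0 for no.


Target variable type: float
Source value type: long
Numeric ranks: long=4, float=5
Widening allowed iff rank(source) <= rank(target): 4 <= 5? Yes
Result: 1

1


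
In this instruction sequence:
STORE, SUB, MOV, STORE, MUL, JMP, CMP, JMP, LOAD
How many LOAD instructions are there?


Scanning instruction sequence for LOAD:
  Position 1: STORE
  Position 2: SUB
  Position 3: MOV
  Position 4: STORE
  Position 5: MUL
  Position 6: JMP
  Position 7: CMP
  Position 8: JMP
  Position 9: LOAD <- MATCH
Matches at positions: [9]
Total LOAD count: 1

1


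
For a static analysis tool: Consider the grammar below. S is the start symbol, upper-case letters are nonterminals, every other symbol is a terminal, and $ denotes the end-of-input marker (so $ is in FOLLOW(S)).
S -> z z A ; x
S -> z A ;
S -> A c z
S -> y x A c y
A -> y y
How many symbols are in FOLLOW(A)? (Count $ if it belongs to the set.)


S is the start symbol and does not occur in any rule body, so FOLLOW(S) = {$}.
Examining every occurrence of A in a rule body:
  S -> z z A ; x : A is followed by terminal ';' -> add ';'
  S -> z A ; : A is followed by terminal ';' -> add ';' (already in the set)
  S -> A c z : A is followed by terminal 'c' -> add 'c'
  S -> y x A c y : A is followed by terminal 'c' -> add 'c' (already in the set)
  A -> y y : A does not occur in the body -> contributes nothing
FOLLOW(A) = {;, c}
Count: 2

2


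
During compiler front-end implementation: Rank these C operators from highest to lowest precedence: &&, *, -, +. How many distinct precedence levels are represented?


Looking up precedence for each operator:
  && -> precedence 2
  * -> precedence 6
  - -> precedence 5
  + -> precedence 5
Sorted highest to lowest: *, -, +, &&
Distinct precedence values: [6, 5, 2]
Number of distinct levels: 3

3


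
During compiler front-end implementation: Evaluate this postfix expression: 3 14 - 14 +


Processing tokens left to right:
Push 3, Push 14
Pop 3 and 14, compute 3 - 14 = -11, push -11
Push 14
Pop -11 and 14, compute -11 + 14 = 3, push 3
Stack result: 3

3


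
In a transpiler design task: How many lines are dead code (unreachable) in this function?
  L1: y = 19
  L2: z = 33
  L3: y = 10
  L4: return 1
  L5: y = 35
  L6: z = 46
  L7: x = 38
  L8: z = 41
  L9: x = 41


Analyzing control flow:
  L1: reachable (before return)
  L2: reachable (before return)
  L3: reachable (before return)
  L4: reachable (return statement)
  L5: DEAD (after return at L4)
  L6: DEAD (after return at L4)
  L7: DEAD (after return at L4)
  L8: DEAD (after return at L4)
  L9: DEAD (after return at L4)
Return at L4, total lines = 9
Dead lines: L5 through L9
Count: 5

5


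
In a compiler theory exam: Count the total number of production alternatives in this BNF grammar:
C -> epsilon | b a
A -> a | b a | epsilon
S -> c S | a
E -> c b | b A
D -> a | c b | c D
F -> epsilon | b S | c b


Counting alternatives per rule:
  C: 2 alternative(s)
  A: 3 alternative(s)
  S: 2 alternative(s)
  E: 2 alternative(s)
  D: 3 alternative(s)
  F: 3 alternative(s)
Sum: 2 + 3 + 2 + 2 + 3 + 3 = 15

15


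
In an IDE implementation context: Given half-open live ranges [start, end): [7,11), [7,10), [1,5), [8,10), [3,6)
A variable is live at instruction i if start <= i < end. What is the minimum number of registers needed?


Live ranges:
  Var0: [7, 11)
  Var1: [7, 10)
  Var2: [1, 5)
  Var3: [8, 10)
  Var4: [3, 6)
Sweep-line events (position, delta, active):
  pos=1 start -> active=1
  pos=3 start -> active=2
  pos=5 end -> active=1
  pos=6 end -> active=0
  pos=7 start -> active=1
  pos=7 start -> active=2
  pos=8 start -> active=3
  pos=10 end -> active=2
  pos=10 end -> active=1
  pos=11 end -> active=0
Maximum simultaneous active: 3
Minimum registers needed: 3

3


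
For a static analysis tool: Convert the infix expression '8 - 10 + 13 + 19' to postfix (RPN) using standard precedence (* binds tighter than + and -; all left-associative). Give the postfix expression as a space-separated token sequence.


Applying the shunting-yard algorithm:
  Operand 8 -> output
  Push '-' onto operator stack -> op-stack: [-]
  Operand 10 -> output
  See '+' (prec 1); top '-' (prec 1) >= it -> pop '-' to output
  Push '+' onto operator stack -> op-stack: [+]
  Operand 13 -> output
  See '+' (prec 1); top '+' (prec 1) >= it -> pop '+' to output
  Push '+' onto operator stack -> op-stack: [+]
  Operand 19 -> output
  End of input: pop '+' to output
Postfix result: 8 10 - 13 + 19 +

8 10 - 13 + 19 +


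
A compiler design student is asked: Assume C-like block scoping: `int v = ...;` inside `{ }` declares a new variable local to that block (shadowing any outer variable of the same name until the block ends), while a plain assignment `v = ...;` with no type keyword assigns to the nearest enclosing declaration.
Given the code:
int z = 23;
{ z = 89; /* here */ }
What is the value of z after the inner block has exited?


Analyzing scoping rules:
Outer scope: declares z = 23
Inner block: 'z = 89;' has no type keyword, so it is an assignment to the outer z (no shadowing)
The assignment changed the outer variable itself, so the new value persists after the block -> 89
Result: 89

89


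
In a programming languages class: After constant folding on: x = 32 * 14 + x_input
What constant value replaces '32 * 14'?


Identifying constant sub-expression:
  Original: x = 32 * 14 + x_input
  32 and 14 are both compile-time constants
  Evaluating: 32 * 14 = 448
  After folding: x = 448 + x_input

448


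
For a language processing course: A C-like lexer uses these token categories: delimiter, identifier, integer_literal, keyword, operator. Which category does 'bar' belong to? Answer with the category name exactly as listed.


Token: 'bar'
Checking categories:
  identifier: YES
  integer_literal: no
  operator: no
  keyword: no
  delimiter: no
Category: identifier

identifier


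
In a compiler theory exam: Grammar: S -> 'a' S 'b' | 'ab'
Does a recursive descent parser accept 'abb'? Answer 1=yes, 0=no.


Grammar accepts strings of the form a^n b^n (n >= 1)
Word: 'abb'
Counting: 1 a's and 2 b's
Check: 1 == 2? No
Mismatch: a-count != b-count
Rejected

0


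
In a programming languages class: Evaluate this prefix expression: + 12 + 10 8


Parsing prefix expression: + 12 + 10 8
Step 1: Innermost operation '+ 10 8'
  10 + 8 = 18
Step 2: Outer operation '+ 12 [18]'
  12 + 18 = 30

30


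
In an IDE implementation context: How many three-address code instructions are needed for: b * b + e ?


Expression: b * b + e
Generating three-address code (respecting * over +/- precedence):
  Instruction 1: t1 = b * b
  Instruction 2: t2 = t1 + e
Total instructions: 2

2


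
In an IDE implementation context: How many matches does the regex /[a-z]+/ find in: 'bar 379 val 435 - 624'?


Pattern: /[a-z]+/ (identifiers)
Input: 'bar 379 val 435 - 624'
Scanning for matches:
  Match 1: 'bar'
  Match 2: 'val'
Total matches: 2

2


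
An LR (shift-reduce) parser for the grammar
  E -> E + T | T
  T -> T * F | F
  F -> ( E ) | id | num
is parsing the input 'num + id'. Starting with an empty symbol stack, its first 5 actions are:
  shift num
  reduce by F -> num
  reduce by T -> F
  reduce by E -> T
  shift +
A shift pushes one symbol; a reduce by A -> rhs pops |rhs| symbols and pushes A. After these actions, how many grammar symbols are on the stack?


Tracking the symbol stack through each action:
  Action 1: shift 'num' : push -> stack = [num] (size 1)
  Action 2: reduce by F -> num : pop 1, push F -> stack = [F] (size 1)
  Action 3: reduce by T -> F : pop 1, push T -> stack = [T] (size 1)
  Action 4: reduce by E -> T : pop 1, push E -> stack = [E] (size 1)
  Action 5: shift '+' : push -> stack = [E, +] (size 2)
Final stack size: 2

2


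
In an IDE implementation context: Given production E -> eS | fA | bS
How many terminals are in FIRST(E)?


Production: E -> eS | fA | bS
Examining each alternative for leading terminals:
  E -> eS : first terminal = 'e'
  E -> fA : first terminal = 'f'
  E -> bS : first terminal = 'b'
FIRST(E) = {b, e, f}
Count: 3

3


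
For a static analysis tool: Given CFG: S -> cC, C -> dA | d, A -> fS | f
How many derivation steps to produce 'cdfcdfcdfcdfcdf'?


Grammar: S -> cC, C -> dA | d, A -> fS | f
Deriving 'cdfcdfcdfcdfcdf':
Step 1: S -> cC => cC
Step 2: C -> dA => cdA
Step 3: A -> fS => cdfS
Step 4: S -> cC => cdfcC
Step 5: C -> dA => cdfcdA
Step 6: A -> fS => cdfcdfS
Step 7: S -> cC => cdfcdfcC
Step 8: C -> dA => cdfcdfcdA
Step 9: A -> fS => cdfcdfcdfS
Step 10: S -> cC => cdfcdfcdfcC
Step 11: C -> dA => cdfcdfcdfcdA
Step 12: A -> fS => cdfcdfcdfcdfS
Step 13: S -> cC => cdfcdfcdfcdfcC
Step 14: C -> dA => cdfcdfcdfcdfcdA
Step 15: A -> f => cdfcdfcdfcdfcdf
Total derivation steps: 15

15


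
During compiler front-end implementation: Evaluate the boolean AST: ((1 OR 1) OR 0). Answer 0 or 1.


Step 1: Evaluate inner node
  1 OR 1 = 1
Step 2: Evaluate root node
  1 OR 0 = 1

1


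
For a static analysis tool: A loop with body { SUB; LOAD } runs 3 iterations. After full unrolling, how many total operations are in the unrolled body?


Loop body operations: SUB, LOAD (2 ops per iteration)
Unrolling 3 iterations:
  Iteration 1: SUB, LOAD (2 ops)
  Iteration 2: SUB, LOAD (2 ops)
  Iteration 3: SUB, LOAD (2 ops)
Total: 3 iterations * 2 ops/iter = 6 operations

6


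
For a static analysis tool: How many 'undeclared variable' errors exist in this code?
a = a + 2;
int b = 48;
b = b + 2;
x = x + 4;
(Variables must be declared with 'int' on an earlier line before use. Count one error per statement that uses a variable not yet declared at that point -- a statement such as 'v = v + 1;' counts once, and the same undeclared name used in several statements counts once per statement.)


Scanning code line by line:
  Line 1: use 'a' -> ERROR (undeclared)
  Line 2: declare 'b' -> declared = ['b']
  Line 3: use 'b' -> OK (declared)
  Line 4: use 'x' -> ERROR (undeclared)
Total undeclared variable errors: 2

2


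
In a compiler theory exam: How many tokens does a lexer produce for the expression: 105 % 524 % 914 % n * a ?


Scanning '105 % 524 % 914 % n * a'
Token 1: '105' -> integer_literal
Token 2: '%' -> operator
Token 3: '524' -> integer_literal
Token 4: '%' -> operator
Token 5: '914' -> integer_literal
Token 6: '%' -> operator
Token 7: 'n' -> identifier
Token 8: '*' -> operator
Token 9: 'a' -> identifier
Total tokens: 9

9


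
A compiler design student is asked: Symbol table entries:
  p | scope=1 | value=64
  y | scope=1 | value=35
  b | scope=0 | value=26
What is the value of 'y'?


Searching symbol table for 'y':
  p | scope=1 | value=64
  y | scope=1 | value=35 <- MATCH
  b | scope=0 | value=26
Found 'y' at scope 1 with value 35

35


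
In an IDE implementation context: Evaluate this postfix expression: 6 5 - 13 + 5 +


Processing tokens left to right:
Push 6, Push 5
Pop 6 and 5, compute 6 - 5 = 1, push 1
Push 13
Pop 1 and 13, compute 1 + 13 = 14, push 14
Push 5
Pop 14 and 5, compute 14 + 5 = 19, push 19
Stack result: 19

19


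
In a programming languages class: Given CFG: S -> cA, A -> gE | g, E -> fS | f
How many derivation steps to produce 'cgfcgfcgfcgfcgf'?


Grammar: S -> cA, A -> gE | g, E -> fS | f
Deriving 'cgfcgfcgfcgfcgf':
Step 1: S -> cA => cA
Step 2: A -> gE => cgE
Step 3: E -> fS => cgfS
Step 4: S -> cA => cgfcA
Step 5: A -> gE => cgfcgE
Step 6: E -> fS => cgfcgfS
Step 7: S -> cA => cgfcgfcA
Step 8: A -> gE => cgfcgfcgE
Step 9: E -> fS => cgfcgfcgfS
Step 10: S -> cA => cgfcgfcgfcA
Step 11: A -> gE => cgfcgfcgfcgE
Step 12: E -> fS => cgfcgfcgfcgfS
Step 13: S -> cA => cgfcgfcgfcgfcA
Step 14: A -> gE => cgfcgfcgfcgfcgE
Step 15: E -> f => cgfcgfcgfcgfcgf
Total derivation steps: 15

15


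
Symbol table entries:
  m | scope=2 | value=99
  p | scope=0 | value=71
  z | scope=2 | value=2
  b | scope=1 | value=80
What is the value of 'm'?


Searching symbol table for 'm':
  m | scope=2 | value=99 <- MATCH
  p | scope=0 | value=71
  z | scope=2 | value=2
  b | scope=1 | value=80
Found 'm' at scope 2 with value 99

99


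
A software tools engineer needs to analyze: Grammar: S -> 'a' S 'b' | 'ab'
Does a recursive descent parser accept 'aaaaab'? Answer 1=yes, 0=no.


Grammar accepts strings of the form a^n b^n (n >= 1)
Word: 'aaaaab'
Counting: 5 a's and 1 b's
Check: 5 == 1? No
Mismatch: a-count != b-count
Rejected

0


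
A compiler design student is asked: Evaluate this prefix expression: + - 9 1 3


Parsing prefix expression: + - 9 1 3
Step 1: Innermost operation '- 9 1'
  9 - 1 = 8
Step 2: Outer operation '+ [8] 3'
  8 + 3 = 11

11


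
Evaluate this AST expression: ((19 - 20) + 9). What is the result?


Expression: ((19 - 20) + 9)
Evaluating step by step:
  19 - 20 = -1
  -1 + 9 = 8
Result: 8

8


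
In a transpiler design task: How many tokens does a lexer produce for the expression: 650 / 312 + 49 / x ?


Scanning '650 / 312 + 49 / x'
Token 1: '650' -> integer_literal
Token 2: '/' -> operator
Token 3: '312' -> integer_literal
Token 4: '+' -> operator
Token 5: '49' -> integer_literal
Token 6: '/' -> operator
Token 7: 'x' -> identifier
Total tokens: 7

7


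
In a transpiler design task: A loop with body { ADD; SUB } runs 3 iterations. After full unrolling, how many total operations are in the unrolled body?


Loop body operations: ADD, SUB (2 ops per iteration)
Unrolling 3 iterations:
  Iteration 1: ADD, SUB (2 ops)
  Iteration 2: ADD, SUB (2 ops)
  Iteration 3: ADD, SUB (2 ops)
Total: 3 iterations * 2 ops/iter = 6 operations

6


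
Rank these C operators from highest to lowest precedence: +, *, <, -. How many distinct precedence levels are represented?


Looking up precedence for each operator:
  + -> precedence 5
  * -> precedence 6
  < -> precedence 4
  - -> precedence 5
Sorted highest to lowest: *, +, -, <
Distinct precedence values: [6, 5, 4]
Number of distinct levels: 3

3


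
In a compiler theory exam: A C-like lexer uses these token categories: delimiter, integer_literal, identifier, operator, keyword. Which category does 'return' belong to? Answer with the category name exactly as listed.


Token: 'return'
Checking categories:
  identifier: no
  integer_literal: no
  operator: no
  keyword: YES
  delimiter: no
Category: keyword

keyword


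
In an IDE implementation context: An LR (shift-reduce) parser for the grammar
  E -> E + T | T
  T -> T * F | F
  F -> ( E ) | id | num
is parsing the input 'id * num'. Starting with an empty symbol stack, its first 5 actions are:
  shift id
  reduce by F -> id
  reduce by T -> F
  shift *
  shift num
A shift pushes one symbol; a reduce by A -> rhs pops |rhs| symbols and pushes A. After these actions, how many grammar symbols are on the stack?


Tracking the symbol stack through each action:
  Action 1: shift 'id' : push -> stack = [id] (size 1)
  Action 2: reduce by F -> id : pop 1, push F -> stack = [F] (size 1)
  Action 3: reduce by T -> F : pop 1, push T -> stack = [T] (size 1)
  Action 4: shift '*' : push -> stack = [T, *] (size 2)
  Action 5: shift 'num' : push -> stack = [T, *, num] (size 3)
Final stack size: 3

3


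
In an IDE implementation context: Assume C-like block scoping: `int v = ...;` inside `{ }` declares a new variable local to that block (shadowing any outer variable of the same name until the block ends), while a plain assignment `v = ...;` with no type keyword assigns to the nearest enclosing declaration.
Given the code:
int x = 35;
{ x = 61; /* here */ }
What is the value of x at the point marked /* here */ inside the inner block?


Analyzing scoping rules:
Outer scope: declares x = 35
Inner block: 'x = 61;' has no type keyword, so it is an assignment to the outer x (no shadowing)
Inside the block, after the assignment -> 61
Result: 61

61


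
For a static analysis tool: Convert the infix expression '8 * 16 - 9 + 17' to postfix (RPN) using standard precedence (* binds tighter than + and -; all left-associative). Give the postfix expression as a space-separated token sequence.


Applying the shunting-yard algorithm:
  Operand 8 -> output
  Push '*' onto operator stack -> op-stack: [*]
  Operand 16 -> output
  See '-' (prec 1); top '*' (prec 2) >= it -> pop '*' to output
  Push '-' onto operator stack -> op-stack: [-]
  Operand 9 -> output
  See '+' (prec 1); top '-' (prec 1) >= it -> pop '-' to output
  Push '+' onto operator stack -> op-stack: [+]
  Operand 17 -> output
  End of input: pop '+' to output
Postfix result: 8 16 * 9 - 17 +

8 16 * 9 - 17 +


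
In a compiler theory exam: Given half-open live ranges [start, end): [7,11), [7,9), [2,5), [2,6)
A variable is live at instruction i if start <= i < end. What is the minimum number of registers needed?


Live ranges:
  Var0: [7, 11)
  Var1: [7, 9)
  Var2: [2, 5)
  Var3: [2, 6)
Sweep-line events (position, delta, active):
  pos=2 start -> active=1
  pos=2 start -> active=2
  pos=5 end -> active=1
  pos=6 end -> active=0
  pos=7 start -> active=1
  pos=7 start -> active=2
  pos=9 end -> active=1
  pos=11 end -> active=0
Maximum simultaneous active: 2
Minimum registers needed: 2

2


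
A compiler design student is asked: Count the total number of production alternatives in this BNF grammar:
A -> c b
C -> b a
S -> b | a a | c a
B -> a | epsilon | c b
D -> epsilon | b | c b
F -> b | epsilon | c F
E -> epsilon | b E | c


Counting alternatives per rule:
  A: 1 alternative(s)
  C: 1 alternative(s)
  S: 3 alternative(s)
  B: 3 alternative(s)
  D: 3 alternative(s)
  F: 3 alternative(s)
  E: 3 alternative(s)
Sum: 1 + 1 + 3 + 3 + 3 + 3 + 3 = 17

17


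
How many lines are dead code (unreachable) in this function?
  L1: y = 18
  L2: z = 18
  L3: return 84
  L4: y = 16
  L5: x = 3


Analyzing control flow:
  L1: reachable (before return)
  L2: reachable (before return)
  L3: reachable (return statement)
  L4: DEAD (after return at L3)
  L5: DEAD (after return at L3)
Return at L3, total lines = 5
Dead lines: L4 through L5
Count: 2

2


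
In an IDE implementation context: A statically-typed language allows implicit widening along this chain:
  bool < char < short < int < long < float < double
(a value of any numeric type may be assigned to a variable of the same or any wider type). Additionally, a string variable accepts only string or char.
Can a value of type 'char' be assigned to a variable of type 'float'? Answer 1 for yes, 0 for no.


Target variable type: float
Source value type: char
Numeric ranks: char=1, float=5
Widening allowed iff rank(source) <= rank(target): 1 <= 5? Yes
Result: 1

1


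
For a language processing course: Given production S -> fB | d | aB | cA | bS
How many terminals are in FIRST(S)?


Production: S -> fB | d | aB | cA | bS
Examining each alternative for leading terminals:
  S -> fB : first terminal = 'f'
  S -> d : first terminal = 'd'
  S -> aB : first terminal = 'a'
  S -> cA : first terminal = 'c'
  S -> bS : first terminal = 'b'
FIRST(S) = {a, b, c, d, f}
Count: 5

5


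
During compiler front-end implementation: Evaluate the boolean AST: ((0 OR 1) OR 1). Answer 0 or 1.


Step 1: Evaluate inner node
  0 OR 1 = 1
Step 2: Evaluate root node
  1 OR 1 = 1

1


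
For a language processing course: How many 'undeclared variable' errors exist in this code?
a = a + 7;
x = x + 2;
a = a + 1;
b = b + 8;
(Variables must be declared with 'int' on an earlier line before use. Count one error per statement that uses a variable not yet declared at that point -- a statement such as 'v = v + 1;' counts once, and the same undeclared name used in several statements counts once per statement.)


Scanning code line by line:
  Line 1: use 'a' -> ERROR (undeclared)
  Line 2: use 'x' -> ERROR (undeclared)
  Line 3: use 'a' -> ERROR (undeclared)
  Line 4: use 'b' -> ERROR (undeclared)
Total undeclared variable errors: 4

4


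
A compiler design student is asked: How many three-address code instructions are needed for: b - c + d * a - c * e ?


Expression: b - c + d * a - c * e
Generating three-address code (respecting * over +/- precedence):
  Instruction 1: t1 = d * a
  Instruction 2: t2 = c * e
  Instruction 3: t3 = b - c
  Instruction 4: t4 = t3 + t1
  Instruction 5: t5 = t4 - t2
Total instructions: 5

5


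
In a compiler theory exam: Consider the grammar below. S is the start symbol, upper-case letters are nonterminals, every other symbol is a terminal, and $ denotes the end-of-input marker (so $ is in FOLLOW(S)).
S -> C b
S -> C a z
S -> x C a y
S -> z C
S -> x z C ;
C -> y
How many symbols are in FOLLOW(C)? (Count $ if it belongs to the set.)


S is the start symbol and does not occur in any rule body, so FOLLOW(S) = {$}.
Examining every occurrence of C in a rule body:
  S -> C b : C is followed by terminal 'b' -> add 'b'
  S -> C a z : C is followed by terminal 'a' -> add 'a'
  S -> x C a y : C is followed by terminal 'a' -> add 'a' (already in the set)
  S -> z C : C is at the right end -> add FOLLOW(S) = {$}
  S -> x z C ; : C is followed by terminal ';' -> add ';'
  C -> y : C does not occur in the body -> contributes nothing
FOLLOW(C) = {;, a, b, $}
Count: 4

4


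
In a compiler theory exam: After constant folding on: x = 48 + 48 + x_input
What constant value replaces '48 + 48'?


Identifying constant sub-expression:
  Original: x = 48 + 48 + x_input
  48 and 48 are both compile-time constants
  Evaluating: 48 + 48 = 96
  After folding: x = 96 + x_input

96
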